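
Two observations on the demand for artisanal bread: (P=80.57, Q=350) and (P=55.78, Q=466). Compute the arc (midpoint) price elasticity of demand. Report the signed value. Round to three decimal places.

ΔQ = 466 − 350 = 116; ΔP = 55.78 − 80.57 = -24.79.
Midpoints: P̄ = 68.17, Q̄ = 408.0.
ε = (ΔQ/ΔP)(P̄/Q̄) = (116/-24.79)(68.17/408.0).

-0.782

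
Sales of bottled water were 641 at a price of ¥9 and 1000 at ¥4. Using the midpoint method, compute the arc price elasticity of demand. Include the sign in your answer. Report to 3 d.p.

ΔQ = 1000 − 641 = 359; ΔP = 4 − 9 = -5.
Midpoints: P̄ = 6.50, Q̄ = 820.5.
ε = (ΔQ/ΔP)(P̄/Q̄) = (359/-5)(6.50/820.5).

-0.569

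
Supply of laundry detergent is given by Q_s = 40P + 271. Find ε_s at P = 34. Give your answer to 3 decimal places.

At P = 34, Q_s = 1631.
dQ_s/dP = 40.
ε_s = (dQ_s/dP)(P/Q_s) = (40)(34/1631).

0.834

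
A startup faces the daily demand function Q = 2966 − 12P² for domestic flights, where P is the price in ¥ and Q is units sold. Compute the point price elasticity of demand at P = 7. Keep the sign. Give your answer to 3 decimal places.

-0.495

At P = 7, Q = 2378.
dQ/dP = −24P = -168.
ε = (dQ/dP)(P/Q) = (-168)(7/2378).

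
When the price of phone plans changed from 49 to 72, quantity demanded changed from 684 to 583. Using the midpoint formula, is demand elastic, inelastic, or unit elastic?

inelastic

Arc ε ≈ -0.419.
|ε| = 0.42 < 1.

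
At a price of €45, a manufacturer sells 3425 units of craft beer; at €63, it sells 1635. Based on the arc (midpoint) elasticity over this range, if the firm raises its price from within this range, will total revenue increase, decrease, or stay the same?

Arc ε = (-1790/18)(54.00/2530.0) ≈ -2.123.
|ε| = 2.12 > 1, so demand is elastic. A price rise therefore reduces total revenue.

decrease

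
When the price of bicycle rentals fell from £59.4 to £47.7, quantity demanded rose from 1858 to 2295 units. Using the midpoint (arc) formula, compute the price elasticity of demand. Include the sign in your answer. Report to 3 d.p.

ΔQ = 2295 − 1858 = 437; ΔP = 47.7 − 59.4 = -11.7.
Midpoints: P̄ = 53.55, Q̄ = 2076.5.
ε = (ΔQ/ΔP)(P̄/Q̄) = (437/-11.7)(53.55/2076.5).

-0.963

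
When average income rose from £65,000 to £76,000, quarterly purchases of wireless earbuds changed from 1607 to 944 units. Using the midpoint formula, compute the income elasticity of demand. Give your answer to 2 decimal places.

-3.33

ΔQ = -663, ΔI = 11000. Midpoints: Ī = 70,500, Q̄ = 1275.5.
ε_I = (ΔQ/ΔI)(Ī/Q̄) = (-663/11000)(70500/1275.5).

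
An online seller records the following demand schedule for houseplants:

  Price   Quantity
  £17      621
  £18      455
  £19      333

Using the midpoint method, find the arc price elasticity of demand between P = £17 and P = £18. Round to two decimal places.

At P = 17, Q = 621; at P = 18, Q = 455.
ΔQ = -166, ΔP = 1. Midpoints: P̄ = 17.50, Q̄ = 538.0.
ε = (ΔQ/ΔP)(P̄/Q̄) = (-166/1)(17.50/538.0).

-5.40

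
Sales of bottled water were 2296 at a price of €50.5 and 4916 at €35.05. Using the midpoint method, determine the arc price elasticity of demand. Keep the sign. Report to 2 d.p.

-2.01

ΔQ = 4916 − 2296 = 2620; ΔP = 35.05 − 50.5 = -15.45.
Midpoints: P̄ = 42.77, Q̄ = 3606.0.
ε = (ΔQ/ΔP)(P̄/Q̄) = (2620/-15.45)(42.77/3606.0).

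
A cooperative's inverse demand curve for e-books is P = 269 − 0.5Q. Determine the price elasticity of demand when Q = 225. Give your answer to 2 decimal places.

At Q = 225, P = 269 − 0.5(225) = 156.50.
dP/dQ = −0.5, so dQ/dP = 1/(−0.5) = -2.000.
ε = (dQ/dP)(P/Q) = (-2.000)(156.50/225).

-1.39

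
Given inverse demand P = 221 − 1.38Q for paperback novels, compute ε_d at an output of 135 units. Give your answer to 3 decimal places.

-0.186

At Q = 135, P = 221 − 1.38(135) = 34.70.
dP/dQ = −1.38, so dQ/dP = 1/(−1.38) = -0.725.
ε = (dQ/dP)(P/Q) = (-0.725)(34.70/135).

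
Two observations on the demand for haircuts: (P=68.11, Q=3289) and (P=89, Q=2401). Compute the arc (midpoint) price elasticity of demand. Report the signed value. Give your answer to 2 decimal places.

-1.17

ΔQ = 2401 − 3289 = -888; ΔP = 89 − 68.11 = 20.89.
Midpoints: P̄ = 78.56, Q̄ = 2845.0.
ε = (ΔQ/ΔP)(P̄/Q̄) = (-888/20.89)(78.56/2845.0).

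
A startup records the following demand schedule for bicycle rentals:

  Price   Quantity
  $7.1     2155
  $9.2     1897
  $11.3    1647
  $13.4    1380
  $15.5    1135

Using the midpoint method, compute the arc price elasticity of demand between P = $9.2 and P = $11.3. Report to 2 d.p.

-0.69

At P = 9.2, Q = 1897; at P = 11.3, Q = 1647.
ΔQ = -250, ΔP = 2.1. Midpoints: P̄ = 10.25, Q̄ = 1772.0.
ε = (ΔQ/ΔP)(P̄/Q̄) = (-250/2.1)(10.25/1772.0).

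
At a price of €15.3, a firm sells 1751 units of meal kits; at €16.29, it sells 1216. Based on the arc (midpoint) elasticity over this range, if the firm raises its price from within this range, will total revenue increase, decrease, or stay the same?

Arc ε = (-535/0.99)(15.79/1483.5) ≈ -5.754.
|ε| = 5.75 > 1, so demand is elastic. A price rise therefore reduces total revenue.

decrease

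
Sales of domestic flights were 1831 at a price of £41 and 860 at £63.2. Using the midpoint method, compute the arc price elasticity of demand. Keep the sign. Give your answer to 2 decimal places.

-1.69

ΔQ = 860 − 1831 = -971; ΔP = 63.2 − 41 = 22.2.
Midpoints: P̄ = 52.10, Q̄ = 1345.5.
ε = (ΔQ/ΔP)(P̄/Q̄) = (-971/22.2)(52.10/1345.5).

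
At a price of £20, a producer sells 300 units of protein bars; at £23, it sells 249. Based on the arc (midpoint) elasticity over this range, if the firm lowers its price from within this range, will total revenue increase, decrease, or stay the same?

increase

Arc ε = (-51/3)(21.50/274.5) ≈ -1.332.
|ε| = 1.33 > 1, so demand is elastic. A price cut therefore raises total revenue.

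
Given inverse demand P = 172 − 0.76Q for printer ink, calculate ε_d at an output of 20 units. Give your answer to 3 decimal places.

At Q = 20, P = 172 − 0.76(20) = 156.80.
dP/dQ = −0.76, so dQ/dP = 1/(−0.76) = -1.316.
ε = (dQ/dP)(P/Q) = (-1.316)(156.80/20).

-10.316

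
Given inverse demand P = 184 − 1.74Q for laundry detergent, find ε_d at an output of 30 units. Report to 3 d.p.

-2.525

At Q = 30, P = 184 − 1.74(30) = 131.80.
dP/dQ = −1.74, so dQ/dP = 1/(−1.74) = -0.575.
ε = (dQ/dP)(P/Q) = (-0.575)(131.80/30).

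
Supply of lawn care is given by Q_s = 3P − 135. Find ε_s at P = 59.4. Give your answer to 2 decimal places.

4.13

At P = 59.4, Q_s = 43.20.
dQ_s/dP = 3.
ε_s = (dQ_s/dP)(P/Q_s) = (3)(59.4/43.20).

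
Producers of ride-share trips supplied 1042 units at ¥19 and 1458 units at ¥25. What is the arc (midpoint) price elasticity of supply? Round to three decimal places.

1.220

ΔQ = 1458 − 1042 = 416; ΔP = 25 − 19 = 6.
Midpoints: P̄ = 22.00, Q̄ = 1250.0.
ε_s = (ΔQ/ΔP)(P̄/Q̄) = (416/6)(22.00/1250.0).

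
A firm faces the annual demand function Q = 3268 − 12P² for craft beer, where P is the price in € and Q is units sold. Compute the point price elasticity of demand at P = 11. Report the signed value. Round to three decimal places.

At P = 11, Q = 1816.
dQ/dP = −24P = -264.
ε = (dQ/dP)(P/Q) = (-264)(11/1816).

-1.599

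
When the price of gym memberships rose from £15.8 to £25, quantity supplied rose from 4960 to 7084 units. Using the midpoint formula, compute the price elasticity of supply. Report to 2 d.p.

0.78

ΔQ = 7084 − 4960 = 2124; ΔP = 25 − 15.8 = 9.2.
Midpoints: P̄ = 20.40, Q̄ = 6022.0.
ε_s = (ΔQ/ΔP)(P̄/Q̄) = (2124/9.2)(20.40/6022.0).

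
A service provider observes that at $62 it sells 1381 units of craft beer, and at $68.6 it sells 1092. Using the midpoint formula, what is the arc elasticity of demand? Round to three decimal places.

-2.312

ΔQ = 1092 − 1381 = -289; ΔP = 68.6 − 62 = 6.6.
Midpoints: P̄ = 65.30, Q̄ = 1236.5.
ε = (ΔQ/ΔP)(P̄/Q̄) = (-289/6.6)(65.30/1236.5).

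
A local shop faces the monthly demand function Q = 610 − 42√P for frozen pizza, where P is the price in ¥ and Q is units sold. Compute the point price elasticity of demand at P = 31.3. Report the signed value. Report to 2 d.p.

-0.31

At P = 31.3, Q = 375.025.
dQ/dP = −42/(2√P) = -3.754.
ε = (dQ/dP)(P/Q) = (-3.754)(31.3/375.025).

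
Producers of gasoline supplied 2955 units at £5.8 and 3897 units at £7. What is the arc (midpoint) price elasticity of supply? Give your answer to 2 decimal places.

1.47

ΔQ = 3897 − 2955 = 942; ΔP = 7 − 5.8 = 1.2.
Midpoints: P̄ = 6.40, Q̄ = 3426.0.
ε_s = (ΔQ/ΔP)(P̄/Q̄) = (942/1.2)(6.40/3426.0).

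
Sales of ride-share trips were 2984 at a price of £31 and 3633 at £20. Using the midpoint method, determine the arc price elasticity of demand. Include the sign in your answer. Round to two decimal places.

-0.45

ΔQ = 3633 − 2984 = 649; ΔP = 20 − 31 = -11.
Midpoints: P̄ = 25.50, Q̄ = 3308.5.
ε = (ΔQ/ΔP)(P̄/Q̄) = (649/-11)(25.50/3308.5).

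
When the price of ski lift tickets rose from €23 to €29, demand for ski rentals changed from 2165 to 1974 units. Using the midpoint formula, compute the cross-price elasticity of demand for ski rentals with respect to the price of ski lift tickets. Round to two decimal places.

-0.40

ΔQ_x = 1974 − 2165 = -191; ΔP_y = 29 − 23 = 6.
Midpoints: P̄_y = 26.00, Q̄_x = 2069.5.
ε_xy = (ΔQ_x/ΔP_y)(P̄_y/Q̄_x) = (-191/6)(26.00/2069.5).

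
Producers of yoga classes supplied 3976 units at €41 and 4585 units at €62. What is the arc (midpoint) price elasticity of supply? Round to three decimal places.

ΔQ = 4585 − 3976 = 609; ΔP = 62 − 41 = 21.
Midpoints: P̄ = 51.50, Q̄ = 4280.5.
ε_s = (ΔQ/ΔP)(P̄/Q̄) = (609/21)(51.50/4280.5).

0.349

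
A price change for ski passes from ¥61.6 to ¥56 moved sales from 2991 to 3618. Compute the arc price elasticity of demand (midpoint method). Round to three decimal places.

-1.992

ΔQ = 3618 − 2991 = 627; ΔP = 56 − 61.6 = -5.6.
Midpoints: P̄ = 58.80, Q̄ = 3304.5.
ε = (ΔQ/ΔP)(P̄/Q̄) = (627/-5.6)(58.80/3304.5).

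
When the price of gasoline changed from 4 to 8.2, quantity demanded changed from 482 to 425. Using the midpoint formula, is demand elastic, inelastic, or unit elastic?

Arc ε ≈ -0.183.
|ε| = 0.18 < 1.

inelastic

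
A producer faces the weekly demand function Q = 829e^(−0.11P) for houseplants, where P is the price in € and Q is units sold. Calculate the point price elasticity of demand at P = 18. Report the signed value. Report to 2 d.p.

At P = 18, Q = 114.459.
dQ/dP = −0.11·829e^(−0.11P) = −0.11Q = -12.591.
ε = (dQ/dP)(P/Q) = (-12.591)(18/114.459).
|ε| > 1, so demand is elastic at this price.

-1.98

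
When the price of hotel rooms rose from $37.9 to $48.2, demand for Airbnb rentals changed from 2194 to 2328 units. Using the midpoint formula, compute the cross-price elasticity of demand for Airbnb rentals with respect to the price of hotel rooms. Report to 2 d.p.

0.25

ΔQ_x = 2328 − 2194 = 134; ΔP_y = 48.2 − 37.9 = 10.3.
Midpoints: P̄_y = 43.05, Q̄_x = 2261.0.
ε_xy = (ΔQ_x/ΔP_y)(P̄_y/Q̄_x) = (134/10.3)(43.05/2261.0).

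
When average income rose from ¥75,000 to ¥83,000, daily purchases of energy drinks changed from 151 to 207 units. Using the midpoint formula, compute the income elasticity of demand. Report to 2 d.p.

ΔQ = 56, ΔI = 8000. Midpoints: Ī = 79,000, Q̄ = 179.0.
ε_I = (ΔQ/ΔI)(Ī/Q̄) = (56/8000)(79000/179.0).
ε_I > 0, so the good is normal.

3.09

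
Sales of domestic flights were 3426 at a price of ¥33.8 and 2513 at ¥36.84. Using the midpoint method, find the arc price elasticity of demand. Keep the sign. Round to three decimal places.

-3.572

ΔQ = 2513 − 3426 = -913; ΔP = 36.84 − 33.8 = 3.04.
Midpoints: P̄ = 35.32, Q̄ = 2969.5.
ε = (ΔQ/ΔP)(P̄/Q̄) = (-913/3.04)(35.32/2969.5).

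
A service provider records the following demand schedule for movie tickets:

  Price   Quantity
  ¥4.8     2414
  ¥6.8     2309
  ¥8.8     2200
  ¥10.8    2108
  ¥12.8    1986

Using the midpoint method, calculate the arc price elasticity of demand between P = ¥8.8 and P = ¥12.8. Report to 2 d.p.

-0.28

At P = 8.8, Q = 2200; at P = 12.8, Q = 1986.
ΔQ = -214, ΔP = 4.0. Midpoints: P̄ = 10.80, Q̄ = 2093.0.
ε = (ΔQ/ΔP)(P̄/Q̄) = (-214/4.0)(10.80/2093.0).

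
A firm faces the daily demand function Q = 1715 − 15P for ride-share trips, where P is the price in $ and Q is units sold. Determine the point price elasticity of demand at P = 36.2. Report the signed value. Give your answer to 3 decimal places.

At P = 36.2, Q = 1172.
dQ/dP = −15.
ε = (dQ/dP)(P/Q) = (-15)(36.2/1172).

-0.463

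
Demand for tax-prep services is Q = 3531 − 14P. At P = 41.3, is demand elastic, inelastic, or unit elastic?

Q = 2952.800, dQ/dP = -14.
ε = (dQ/dP)(P/Q) ≈ -0.196.
|ε| = 0.20 < 1.

inelastic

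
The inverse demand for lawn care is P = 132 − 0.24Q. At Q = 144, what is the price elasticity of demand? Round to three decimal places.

-2.819

At Q = 144, P = 132 − 0.24(144) = 97.44.
dP/dQ = −0.24, so dQ/dP = 1/(−0.24) = -4.167.
ε = (dQ/dP)(P/Q) = (-4.167)(97.44/144).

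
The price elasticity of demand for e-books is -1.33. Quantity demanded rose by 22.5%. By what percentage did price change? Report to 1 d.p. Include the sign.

%ΔP ≈ %ΔQ / ε = (22.5%)/(-1.33) = -16.92%.

-16.9%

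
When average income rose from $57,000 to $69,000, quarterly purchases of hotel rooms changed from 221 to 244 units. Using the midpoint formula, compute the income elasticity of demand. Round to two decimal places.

ΔQ = 23, ΔI = 12000. Midpoints: Ī = 63,000, Q̄ = 232.5.
ε_I = (ΔQ/ΔI)(Ī/Q̄) = (23/12000)(63000/232.5).
ε_I > 0, so the good is normal.

0.52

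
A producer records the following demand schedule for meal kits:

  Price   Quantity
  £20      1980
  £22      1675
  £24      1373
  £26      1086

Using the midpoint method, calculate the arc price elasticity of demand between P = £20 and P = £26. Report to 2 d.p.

-2.24

At P = 20, Q = 1980; at P = 26, Q = 1086.
ΔQ = -894, ΔP = 6. Midpoints: P̄ = 23.00, Q̄ = 1533.0.
ε = (ΔQ/ΔP)(P̄/Q̄) = (-894/6)(23.00/1533.0).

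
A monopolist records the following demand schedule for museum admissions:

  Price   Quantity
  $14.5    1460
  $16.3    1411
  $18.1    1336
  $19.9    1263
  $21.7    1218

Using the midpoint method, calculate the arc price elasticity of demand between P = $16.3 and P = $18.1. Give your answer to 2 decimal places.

At P = 16.3, Q = 1411; at P = 18.1, Q = 1336.
ΔQ = -75, ΔP = 1.8. Midpoints: P̄ = 17.20, Q̄ = 1373.5.
ε = (ΔQ/ΔP)(P̄/Q̄) = (-75/1.8)(17.20/1373.5).

-0.52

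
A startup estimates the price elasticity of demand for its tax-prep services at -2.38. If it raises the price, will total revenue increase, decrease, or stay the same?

|ε| = 2.38 > 1, so demand is elastic. A price rise therefore reduces total revenue.

decrease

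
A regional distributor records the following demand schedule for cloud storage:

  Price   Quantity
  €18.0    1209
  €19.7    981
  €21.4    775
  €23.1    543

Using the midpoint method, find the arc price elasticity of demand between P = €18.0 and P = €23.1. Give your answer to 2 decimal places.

-3.06

At P = 18.0, Q = 1209; at P = 23.1, Q = 543.
ΔQ = -666, ΔP = 5.1. Midpoints: P̄ = 20.55, Q̄ = 876.0.
ε = (ΔQ/ΔP)(P̄/Q̄) = (-666/5.1)(20.55/876.0).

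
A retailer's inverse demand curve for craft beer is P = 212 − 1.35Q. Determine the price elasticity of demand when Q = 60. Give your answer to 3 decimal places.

At Q = 60, P = 212 − 1.35(60) = 131.00.
dP/dQ = −1.35, so dQ/dP = 1/(−1.35) = -0.741.
ε = (dQ/dP)(P/Q) = (-0.741)(131.00/60).

-1.617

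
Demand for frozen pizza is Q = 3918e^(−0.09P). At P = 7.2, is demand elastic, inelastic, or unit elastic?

Q = 2049.470, dQ/dP = -184.452.
ε = (dQ/dP)(P/Q) ≈ -0.648.
|ε| = 0.65 < 1.

inelastic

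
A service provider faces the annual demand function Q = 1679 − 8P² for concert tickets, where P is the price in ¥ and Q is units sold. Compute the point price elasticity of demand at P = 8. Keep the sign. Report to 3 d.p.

-0.877

At P = 8, Q = 1167.
dQ/dP = −16P = -128.
ε = (dQ/dP)(P/Q) = (-128)(8/1167).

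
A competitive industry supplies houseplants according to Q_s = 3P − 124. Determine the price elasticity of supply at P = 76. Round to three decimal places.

At P = 76, Q_s = 104.
dQ_s/dP = 3.
ε_s = (dQ_s/dP)(P/Q_s) = (3)(76/104).

2.192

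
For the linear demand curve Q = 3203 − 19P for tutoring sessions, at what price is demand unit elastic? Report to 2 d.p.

For linear demand Q = a − bP, ε = −bP/(a − bP). |ε| = 1 when bP = a − bP, i.e. P = a/(2b).
P = 3203/(2·19) = 3203/38 = 84.2895.

84.29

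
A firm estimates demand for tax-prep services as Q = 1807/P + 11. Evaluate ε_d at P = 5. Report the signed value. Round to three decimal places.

-0.970

At P = 5, Q = 372.400.
dQ/dP = −1807/P² = -72.280.
ε = (dQ/dP)(P/Q) = (-72.280)(5/372.400).
|ε| < 1, so demand is inelastic at this price.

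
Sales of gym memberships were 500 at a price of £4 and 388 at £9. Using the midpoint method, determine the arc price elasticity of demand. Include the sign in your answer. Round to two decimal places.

ΔQ = 388 − 500 = -112; ΔP = 9 − 4 = 5.
Midpoints: P̄ = 6.50, Q̄ = 444.0.
ε = (ΔQ/ΔP)(P̄/Q̄) = (-112/5)(6.50/444.0).

-0.33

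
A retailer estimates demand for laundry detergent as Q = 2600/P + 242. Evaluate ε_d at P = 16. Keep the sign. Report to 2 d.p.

-0.40

At P = 16, Q = 404.500.
dQ/dP = −2600/P² = -10.156.
ε = (dQ/dP)(P/Q) = (-10.156)(16/404.500).
|ε| < 1, so demand is inelastic at this price.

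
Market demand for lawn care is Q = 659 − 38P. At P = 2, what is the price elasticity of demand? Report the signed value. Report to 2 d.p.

-0.13

At P = 2, Q = 583.
dQ/dP = −38.
ε = (dQ/dP)(P/Q) = (-38)(2/583).
|ε| < 1, so demand is inelastic at this price.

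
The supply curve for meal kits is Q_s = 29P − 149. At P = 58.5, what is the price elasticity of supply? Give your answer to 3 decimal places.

1.096

At P = 58.5, Q_s = 1547.50.
dQ_s/dP = 29.
ε_s = (dQ_s/dP)(P/Q_s) = (29)(58.5/1547.50).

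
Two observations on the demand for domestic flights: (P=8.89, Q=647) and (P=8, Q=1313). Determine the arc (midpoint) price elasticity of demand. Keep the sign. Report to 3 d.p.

ΔQ = 1313 − 647 = 666; ΔP = 8 − 8.89 = -0.89.
Midpoints: P̄ = 8.45, Q̄ = 980.0.
ε = (ΔQ/ΔP)(P̄/Q̄) = (666/-0.89)(8.45/980.0).

-6.448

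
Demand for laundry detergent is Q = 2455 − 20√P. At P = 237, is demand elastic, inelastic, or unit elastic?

Q = 2147.104, dQ/dP = -0.650.
ε = (dQ/dP)(P/Q) ≈ -0.072.
|ε| = 0.07 < 1.

inelastic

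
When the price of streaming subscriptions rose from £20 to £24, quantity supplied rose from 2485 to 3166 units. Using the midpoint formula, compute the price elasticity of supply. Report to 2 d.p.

1.33

ΔQ = 3166 − 2485 = 681; ΔP = 24 − 20 = 4.
Midpoints: P̄ = 22.00, Q̄ = 2825.5.
ε_s = (ΔQ/ΔP)(P̄/Q̄) = (681/4)(22.00/2825.5).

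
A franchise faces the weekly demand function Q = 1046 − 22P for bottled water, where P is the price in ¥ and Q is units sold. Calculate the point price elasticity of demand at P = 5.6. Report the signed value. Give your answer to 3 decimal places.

-0.134

At P = 5.6, Q = 922.800.
dQ/dP = −22.
ε = (dQ/dP)(P/Q) = (-22)(5.6/922.800).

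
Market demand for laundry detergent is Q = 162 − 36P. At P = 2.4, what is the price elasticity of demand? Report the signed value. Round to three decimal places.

At P = 2.4, Q = 75.600.
dQ/dP = −36.
ε = (dQ/dP)(P/Q) = (-36)(2.4/75.600).
|ε| > 1, so demand is elastic at this price.

-1.143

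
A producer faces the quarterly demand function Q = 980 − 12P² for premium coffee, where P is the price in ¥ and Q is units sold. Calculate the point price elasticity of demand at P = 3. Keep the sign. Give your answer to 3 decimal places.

At P = 3, Q = 872.
dQ/dP = −24P = -72.
ε = (dQ/dP)(P/Q) = (-72)(3/872).

-0.248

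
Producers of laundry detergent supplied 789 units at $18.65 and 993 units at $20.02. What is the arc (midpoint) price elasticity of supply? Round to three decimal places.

ΔQ = 993 − 789 = 204; ΔP = 20.02 − 18.65 = 1.37.
Midpoints: P̄ = 19.34, Q̄ = 891.0.
ε_s = (ΔQ/ΔP)(P̄/Q̄) = (204/1.37)(19.34/891.0).

3.231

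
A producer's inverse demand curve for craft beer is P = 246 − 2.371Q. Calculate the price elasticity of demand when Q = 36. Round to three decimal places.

-1.882

At Q = 36, P = 246 − 2.371(36) = 160.64.
dP/dQ = −2.371, so dQ/dP = 1/(−2.371) = -0.422.
ε = (dQ/dP)(P/Q) = (-0.422)(160.64/36).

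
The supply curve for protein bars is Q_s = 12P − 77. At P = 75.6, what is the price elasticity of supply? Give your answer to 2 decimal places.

At P = 75.6, Q_s = 830.20.
dQ_s/dP = 12.
ε_s = (dQ_s/dP)(P/Q_s) = (12)(75.6/830.20).

1.09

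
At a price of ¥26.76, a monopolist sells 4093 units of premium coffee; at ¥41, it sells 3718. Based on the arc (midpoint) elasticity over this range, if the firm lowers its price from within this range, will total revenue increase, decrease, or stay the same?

Arc ε = (-375/14.24)(33.88/3905.5) ≈ -0.228.
|ε| = 0.23 < 1, so demand is inelastic. A price cut therefore reduces total revenue.

decrease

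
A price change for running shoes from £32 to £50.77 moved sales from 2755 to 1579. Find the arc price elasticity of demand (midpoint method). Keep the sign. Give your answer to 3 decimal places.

ΔQ = 1579 − 2755 = -1176; ΔP = 50.77 − 32 = 18.77.
Midpoints: P̄ = 41.39, Q̄ = 2167.0.
ε = (ΔQ/ΔP)(P̄/Q̄) = (-1176/18.77)(41.39/2167.0).

-1.197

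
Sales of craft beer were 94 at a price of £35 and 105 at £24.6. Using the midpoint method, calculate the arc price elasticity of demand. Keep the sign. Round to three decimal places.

-0.317

ΔQ = 105 − 94 = 11; ΔP = 24.6 − 35 = -10.4.
Midpoints: P̄ = 29.80, Q̄ = 99.5.
ε = (ΔQ/ΔP)(P̄/Q̄) = (11/-10.4)(29.80/99.5).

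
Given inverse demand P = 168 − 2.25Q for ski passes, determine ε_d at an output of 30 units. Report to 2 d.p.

-1.49

At Q = 30, P = 168 − 2.25(30) = 100.50.
dP/dQ = −2.25, so dQ/dP = 1/(−2.25) = -0.444.
ε = (dQ/dP)(P/Q) = (-0.444)(100.50/30).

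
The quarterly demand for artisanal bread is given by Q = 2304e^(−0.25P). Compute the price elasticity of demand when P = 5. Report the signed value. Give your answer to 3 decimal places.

At P = 5, Q = 660.107.
dQ/dP = −0.25·2304e^(−0.25P) = −0.25Q = -165.027.
ε = (dQ/dP)(P/Q) = (-165.027)(5/660.107).

-1.250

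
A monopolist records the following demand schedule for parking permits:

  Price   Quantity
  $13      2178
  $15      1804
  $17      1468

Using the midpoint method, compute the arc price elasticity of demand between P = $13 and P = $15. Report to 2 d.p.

At P = 13, Q = 2178; at P = 15, Q = 1804.
ΔQ = -374, ΔP = 2. Midpoints: P̄ = 14.00, Q̄ = 1991.0.
ε = (ΔQ/ΔP)(P̄/Q̄) = (-374/2)(14.00/1991.0).

-1.31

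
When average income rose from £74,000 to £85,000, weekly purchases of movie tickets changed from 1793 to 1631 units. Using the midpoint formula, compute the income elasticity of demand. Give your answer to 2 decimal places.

-0.68

ΔQ = -162, ΔI = 11000. Midpoints: Ī = 79,500, Q̄ = 1712.0.
ε_I = (ΔQ/ΔI)(Ī/Q̄) = (-162/11000)(79500/1712.0).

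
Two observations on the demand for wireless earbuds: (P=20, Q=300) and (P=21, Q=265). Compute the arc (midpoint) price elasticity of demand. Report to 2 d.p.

ΔQ = 265 − 300 = -35; ΔP = 21 − 20 = 1.
Midpoints: P̄ = 20.50, Q̄ = 282.5.
ε = (ΔQ/ΔP)(P̄/Q̄) = (-35/1)(20.50/282.5).

-2.54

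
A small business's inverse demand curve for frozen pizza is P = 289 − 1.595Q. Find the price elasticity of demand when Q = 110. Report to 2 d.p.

-0.65

At Q = 110, P = 289 − 1.595(110) = 113.55.
dP/dQ = −1.595, so dQ/dP = 1/(−1.595) = -0.627.
ε = (dQ/dP)(P/Q) = (-0.627)(113.55/110).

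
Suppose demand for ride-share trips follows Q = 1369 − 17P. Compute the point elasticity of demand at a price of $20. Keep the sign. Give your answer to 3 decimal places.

At P = 20, Q = 1029.
dQ/dP = −17.
ε = (dQ/dP)(P/Q) = (-17)(20/1029).
|ε| < 1, so demand is inelastic at this price.

-0.330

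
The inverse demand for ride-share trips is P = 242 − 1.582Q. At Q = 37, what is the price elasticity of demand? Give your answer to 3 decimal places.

-3.134

At Q = 37, P = 242 − 1.582(37) = 183.47.
dP/dQ = −1.582, so dQ/dP = 1/(−1.582) = -0.632.
ε = (dQ/dP)(P/Q) = (-0.632)(183.47/37).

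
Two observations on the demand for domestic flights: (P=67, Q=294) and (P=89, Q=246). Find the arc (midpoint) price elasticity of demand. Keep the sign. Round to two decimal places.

-0.63

ΔQ = 246 − 294 = -48; ΔP = 89 − 67 = 22.
Midpoints: P̄ = 78.00, Q̄ = 270.0.
ε = (ΔQ/ΔP)(P̄/Q̄) = (-48/22)(78.00/270.0).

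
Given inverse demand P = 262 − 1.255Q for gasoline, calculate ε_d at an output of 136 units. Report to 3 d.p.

At Q = 136, P = 262 − 1.255(136) = 91.32.
dP/dQ = −1.255, so dQ/dP = 1/(−1.255) = -0.797.
ε = (dQ/dP)(P/Q) = (-0.797)(91.32/136).

-0.535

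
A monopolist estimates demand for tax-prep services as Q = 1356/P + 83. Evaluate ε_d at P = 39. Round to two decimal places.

-0.30

At P = 39, Q = 117.769.
dQ/dP = −1356/P² = -0.892.
ε = (dQ/dP)(P/Q) = (-0.892)(39/117.769).
|ε| < 1, so demand is inelastic at this price.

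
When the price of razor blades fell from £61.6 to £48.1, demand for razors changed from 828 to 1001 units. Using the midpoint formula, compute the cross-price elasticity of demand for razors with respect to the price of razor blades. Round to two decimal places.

-0.77

ΔQ_x = 1001 − 828 = 173; ΔP_y = 48.1 − 61.6 = -13.5.
Midpoints: P̄_y = 54.85, Q̄_x = 914.5.
ε_xy = (ΔQ_x/ΔP_y)(P̄_y/Q̄_x) = (173/-13.5)(54.85/914.5).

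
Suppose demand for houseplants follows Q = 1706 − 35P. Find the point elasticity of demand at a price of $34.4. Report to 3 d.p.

-2.398

At P = 34.4, Q = 502.
dQ/dP = −35.
ε = (dQ/dP)(P/Q) = (-35)(34.4/502).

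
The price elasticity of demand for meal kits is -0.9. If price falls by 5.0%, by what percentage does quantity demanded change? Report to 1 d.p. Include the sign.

%ΔQ ≈ ε × %ΔP = (-0.9)(-5.0%) = 4.50%.

4.5%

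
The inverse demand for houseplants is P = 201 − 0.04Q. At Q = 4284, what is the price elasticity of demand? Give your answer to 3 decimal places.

At Q = 4284, P = 201 − 0.04(4284) = 29.64.
dP/dQ = −0.04, so dQ/dP = 1/(−0.04) = -25.000.
ε = (dQ/dP)(P/Q) = (-25.000)(29.64/4284).

-0.173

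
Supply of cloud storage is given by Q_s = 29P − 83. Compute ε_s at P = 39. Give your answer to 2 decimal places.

1.08

At P = 39, Q_s = 1048.
dQ_s/dP = 29.
ε_s = (dQ_s/dP)(P/Q_s) = (29)(39/1048).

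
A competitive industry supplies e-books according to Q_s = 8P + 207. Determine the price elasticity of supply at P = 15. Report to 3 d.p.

0.367

At P = 15, Q_s = 327.
dQ_s/dP = 8.
ε_s = (dQ_s/dP)(P/Q_s) = (8)(15/327).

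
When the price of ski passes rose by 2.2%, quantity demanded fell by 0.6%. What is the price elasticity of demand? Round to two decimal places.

-0.27

ε = %ΔQ / %ΔP = (-0.6)/(2.2) = -0.273.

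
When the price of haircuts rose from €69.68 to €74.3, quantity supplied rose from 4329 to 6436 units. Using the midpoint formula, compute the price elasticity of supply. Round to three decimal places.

ΔQ = 6436 − 4329 = 2107; ΔP = 74.3 − 69.68 = 4.62.
Midpoints: P̄ = 71.99, Q̄ = 5382.5.
ε_s = (ΔQ/ΔP)(P̄/Q̄) = (2107/4.62)(71.99/5382.5).

6.100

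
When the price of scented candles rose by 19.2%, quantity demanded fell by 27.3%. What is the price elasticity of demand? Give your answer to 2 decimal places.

-1.42

ε = %ΔQ / %ΔP = (-27.3)/(19.2) = -1.422.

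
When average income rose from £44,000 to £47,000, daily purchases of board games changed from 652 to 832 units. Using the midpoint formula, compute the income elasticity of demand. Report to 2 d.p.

3.68

ΔQ = 180, ΔI = 3000. Midpoints: Ī = 45,500, Q̄ = 742.0.
ε_I = (ΔQ/ΔI)(Ī/Q̄) = (180/3000)(45500/742.0).
ε_I > 0, so the good is normal.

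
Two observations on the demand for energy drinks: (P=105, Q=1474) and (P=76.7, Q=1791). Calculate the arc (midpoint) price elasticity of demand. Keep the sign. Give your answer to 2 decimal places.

-0.62

ΔQ = 1791 − 1474 = 317; ΔP = 76.7 − 105 = -28.3.
Midpoints: P̄ = 90.85, Q̄ = 1632.5.
ε = (ΔQ/ΔP)(P̄/Q̄) = (317/-28.3)(90.85/1632.5).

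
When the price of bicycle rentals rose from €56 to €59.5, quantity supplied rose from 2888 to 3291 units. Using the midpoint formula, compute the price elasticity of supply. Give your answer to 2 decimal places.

ΔQ = 3291 − 2888 = 403; ΔP = 59.5 − 56 = 3.5.
Midpoints: P̄ = 57.75, Q̄ = 3089.5.
ε_s = (ΔQ/ΔP)(P̄/Q̄) = (403/3.5)(57.75/3089.5).

2.15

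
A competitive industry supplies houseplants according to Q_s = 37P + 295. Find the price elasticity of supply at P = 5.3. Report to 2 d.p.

At P = 5.3, Q_s = 491.10.
dQ_s/dP = 37.
ε_s = (dQ_s/dP)(P/Q_s) = (37)(5.3/491.10).

0.40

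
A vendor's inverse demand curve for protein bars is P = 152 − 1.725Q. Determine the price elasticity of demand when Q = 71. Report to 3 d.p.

-0.241

At Q = 71, P = 152 − 1.725(71) = 29.52.
dP/dQ = −1.725, so dQ/dP = 1/(−1.725) = -0.580.
ε = (dQ/dP)(P/Q) = (-0.580)(29.52/71).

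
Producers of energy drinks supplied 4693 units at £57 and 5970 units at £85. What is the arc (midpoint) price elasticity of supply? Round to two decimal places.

ΔQ = 5970 − 4693 = 1277; ΔP = 85 − 57 = 28.
Midpoints: P̄ = 71.00, Q̄ = 5331.5.
ε_s = (ΔQ/ΔP)(P̄/Q̄) = (1277/28)(71.00/5331.5).

0.61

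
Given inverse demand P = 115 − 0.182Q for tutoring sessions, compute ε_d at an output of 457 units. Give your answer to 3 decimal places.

-0.383

At Q = 457, P = 115 − 0.182(457) = 31.83.
dP/dQ = −0.182, so dQ/dP = 1/(−0.182) = -5.495.
ε = (dQ/dP)(P/Q) = (-5.495)(31.83/457).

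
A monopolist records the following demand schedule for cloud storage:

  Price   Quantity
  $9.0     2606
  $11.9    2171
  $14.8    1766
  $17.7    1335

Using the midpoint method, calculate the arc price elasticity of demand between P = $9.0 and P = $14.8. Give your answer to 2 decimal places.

-0.79

At P = 9.0, Q = 2606; at P = 14.8, Q = 1766.
ΔQ = -840, ΔP = 5.8. Midpoints: P̄ = 11.90, Q̄ = 2186.0.
ε = (ΔQ/ΔP)(P̄/Q̄) = (-840/5.8)(11.90/2186.0).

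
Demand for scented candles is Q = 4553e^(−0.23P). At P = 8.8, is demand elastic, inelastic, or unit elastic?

elastic

Q = 601.569, dQ/dP = -138.361.
ε = (dQ/dP)(P/Q) ≈ -2.024.
|ε| = 2.02 > 1.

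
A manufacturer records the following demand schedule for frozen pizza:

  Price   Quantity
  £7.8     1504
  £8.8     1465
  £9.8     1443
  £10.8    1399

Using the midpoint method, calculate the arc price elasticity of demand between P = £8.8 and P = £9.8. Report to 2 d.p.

-0.14

At P = 8.8, Q = 1465; at P = 9.8, Q = 1443.
ΔQ = -22, ΔP = 1.0. Midpoints: P̄ = 9.30, Q̄ = 1454.0.
ε = (ΔQ/ΔP)(P̄/Q̄) = (-22/1.0)(9.30/1454.0).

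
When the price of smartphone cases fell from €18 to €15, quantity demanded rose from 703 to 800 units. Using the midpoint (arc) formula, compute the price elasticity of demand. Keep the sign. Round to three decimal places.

-0.710

ΔQ = 800 − 703 = 97; ΔP = 15 − 18 = -3.
Midpoints: P̄ = 16.50, Q̄ = 751.5.
ε = (ΔQ/ΔP)(P̄/Q̄) = (97/-3)(16.50/751.5).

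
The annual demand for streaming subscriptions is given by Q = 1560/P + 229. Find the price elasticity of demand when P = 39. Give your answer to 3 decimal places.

At P = 39, Q = 269.
dQ/dP = −1560/P² = -1.026.
ε = (dQ/dP)(P/Q) = (-1.026)(39/269).

-0.149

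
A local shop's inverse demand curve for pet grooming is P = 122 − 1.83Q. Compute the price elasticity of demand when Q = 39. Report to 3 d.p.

At Q = 39, P = 122 − 1.83(39) = 50.63.
dP/dQ = −1.83, so dQ/dP = 1/(−1.83) = -0.546.
ε = (dQ/dP)(P/Q) = (-0.546)(50.63/39).

-0.709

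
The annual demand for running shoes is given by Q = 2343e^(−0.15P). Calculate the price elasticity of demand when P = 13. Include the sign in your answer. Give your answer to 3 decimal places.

At P = 13, Q = 333.348.
dQ/dP = −0.15·2343e^(−0.15P) = −0.15Q = -50.002.
ε = (dQ/dP)(P/Q) = (-50.002)(13/333.348).

-1.950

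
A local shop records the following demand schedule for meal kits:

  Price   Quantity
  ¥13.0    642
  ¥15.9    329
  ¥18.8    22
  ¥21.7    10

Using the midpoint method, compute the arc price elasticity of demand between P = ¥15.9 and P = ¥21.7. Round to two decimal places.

At P = 15.9, Q = 329; at P = 21.7, Q = 10.
ΔQ = -319, ΔP = 5.8. Midpoints: P̄ = 18.80, Q̄ = 169.5.
ε = (ΔQ/ΔP)(P̄/Q̄) = (-319/5.8)(18.80/169.5).

-6.10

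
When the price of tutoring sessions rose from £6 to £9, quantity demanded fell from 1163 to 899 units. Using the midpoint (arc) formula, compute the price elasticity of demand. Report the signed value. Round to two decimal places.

ΔQ = 899 − 1163 = -264; ΔP = 9 − 6 = 3.
Midpoints: P̄ = 7.50, Q̄ = 1031.0.
ε = (ΔQ/ΔP)(P̄/Q̄) = (-264/3)(7.50/1031.0).

-0.64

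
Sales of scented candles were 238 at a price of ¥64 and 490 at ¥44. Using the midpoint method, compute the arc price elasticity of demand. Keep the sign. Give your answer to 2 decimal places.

ΔQ = 490 − 238 = 252; ΔP = 44 − 64 = -20.
Midpoints: P̄ = 54.00, Q̄ = 364.0.
ε = (ΔQ/ΔP)(P̄/Q̄) = (252/-20)(54.00/364.0).

-1.87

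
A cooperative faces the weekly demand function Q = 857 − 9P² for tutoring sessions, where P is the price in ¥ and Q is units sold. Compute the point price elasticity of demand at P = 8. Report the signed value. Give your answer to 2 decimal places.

At P = 8, Q = 281.
dQ/dP = −18P = -144.
ε = (dQ/dP)(P/Q) = (-144)(8/281).

-4.10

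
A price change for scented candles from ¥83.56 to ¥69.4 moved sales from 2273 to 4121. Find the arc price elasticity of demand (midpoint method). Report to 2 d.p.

-3.12

ΔQ = 4121 − 2273 = 1848; ΔP = 69.4 − 83.56 = -14.16.
Midpoints: P̄ = 76.48, Q̄ = 3197.0.
ε = (ΔQ/ΔP)(P̄/Q̄) = (1848/-14.16)(76.48/3197.0).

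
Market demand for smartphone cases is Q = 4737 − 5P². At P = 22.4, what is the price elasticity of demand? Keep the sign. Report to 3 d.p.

At P = 22.4, Q = 2228.200.
dQ/dP = −10P = -224.
ε = (dQ/dP)(P/Q) = (-224)(22.4/2228.200).

-2.252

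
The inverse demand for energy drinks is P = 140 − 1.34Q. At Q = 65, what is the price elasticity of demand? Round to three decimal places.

-0.607

At Q = 65, P = 140 − 1.34(65) = 52.90.
dP/dQ = −1.34, so dQ/dP = 1/(−1.34) = -0.746.
ε = (dQ/dP)(P/Q) = (-0.746)(52.90/65).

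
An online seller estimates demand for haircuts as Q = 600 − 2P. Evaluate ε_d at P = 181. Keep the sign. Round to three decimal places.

-1.521

At P = 181, Q = 238.
dQ/dP = −2.
ε = (dQ/dP)(P/Q) = (-2)(181/238).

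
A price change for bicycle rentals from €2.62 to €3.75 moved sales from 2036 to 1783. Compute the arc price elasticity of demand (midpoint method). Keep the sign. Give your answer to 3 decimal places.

ΔQ = 1783 − 2036 = -253; ΔP = 3.75 − 2.62 = 1.13.
Midpoints: P̄ = 3.19, Q̄ = 1909.5.
ε = (ΔQ/ΔP)(P̄/Q̄) = (-253/1.13)(3.19/1909.5).

-0.373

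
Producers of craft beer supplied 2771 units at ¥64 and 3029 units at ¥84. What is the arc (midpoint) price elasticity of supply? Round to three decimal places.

ΔQ = 3029 − 2771 = 258; ΔP = 84 − 64 = 20.
Midpoints: P̄ = 74.00, Q̄ = 2900.0.
ε_s = (ΔQ/ΔP)(P̄/Q̄) = (258/20)(74.00/2900.0).

0.329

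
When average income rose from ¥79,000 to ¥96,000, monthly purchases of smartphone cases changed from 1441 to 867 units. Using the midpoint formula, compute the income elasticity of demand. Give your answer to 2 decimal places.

-2.56

ΔQ = -574, ΔI = 17000. Midpoints: Ī = 87,500, Q̄ = 1154.0.
ε_I = (ΔQ/ΔI)(Ī/Q̄) = (-574/17000)(87500/1154.0).
ε_I < 0, so the good is inferior.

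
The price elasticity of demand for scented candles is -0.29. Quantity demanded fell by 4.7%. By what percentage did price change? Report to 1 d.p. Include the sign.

%ΔP ≈ %ΔQ / ε = (-4.7%)/(-0.29) = 16.21%.

16.2%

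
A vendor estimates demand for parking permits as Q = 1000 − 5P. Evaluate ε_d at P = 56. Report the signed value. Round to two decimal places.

At P = 56, Q = 720.
dQ/dP = −5.
ε = (dQ/dP)(P/Q) = (-5)(56/720).

-0.39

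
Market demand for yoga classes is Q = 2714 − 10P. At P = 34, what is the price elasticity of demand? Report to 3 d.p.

-0.143

At P = 34, Q = 2374.
dQ/dP = −10.
ε = (dQ/dP)(P/Q) = (-10)(34/2374).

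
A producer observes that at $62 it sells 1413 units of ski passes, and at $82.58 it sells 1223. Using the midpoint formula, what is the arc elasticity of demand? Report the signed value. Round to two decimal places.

-0.51

ΔQ = 1223 − 1413 = -190; ΔP = 82.58 − 62 = 20.58.
Midpoints: P̄ = 72.29, Q̄ = 1318.0.
ε = (ΔQ/ΔP)(P̄/Q̄) = (-190/20.58)(72.29/1318.0).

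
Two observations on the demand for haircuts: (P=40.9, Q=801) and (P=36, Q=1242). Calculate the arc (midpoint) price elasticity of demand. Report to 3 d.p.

ΔQ = 1242 − 801 = 441; ΔP = 36 − 40.9 = -4.9.
Midpoints: P̄ = 38.45, Q̄ = 1021.5.
ε = (ΔQ/ΔP)(P̄/Q̄) = (441/-4.9)(38.45/1021.5).

-3.388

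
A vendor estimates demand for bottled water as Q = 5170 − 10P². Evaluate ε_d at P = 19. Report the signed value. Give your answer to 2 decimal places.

-4.63

At P = 19, Q = 1560.
dQ/dP = −20P = -380.
ε = (dQ/dP)(P/Q) = (-380)(19/1560).
|ε| > 1, so demand is elastic at this price.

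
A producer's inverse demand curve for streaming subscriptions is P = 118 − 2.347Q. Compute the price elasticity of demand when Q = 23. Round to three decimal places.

-1.186

At Q = 23, P = 118 − 2.347(23) = 64.02.
dP/dQ = −2.347, so dQ/dP = 1/(−2.347) = -0.426.
ε = (dQ/dP)(P/Q) = (-0.426)(64.02/23).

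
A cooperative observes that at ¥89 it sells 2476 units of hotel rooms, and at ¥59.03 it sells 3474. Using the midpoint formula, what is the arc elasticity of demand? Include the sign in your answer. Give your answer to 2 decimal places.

ΔQ = 3474 − 2476 = 998; ΔP = 59.03 − 89 = -29.97.
Midpoints: P̄ = 74.02, Q̄ = 2975.0.
ε = (ΔQ/ΔP)(P̄/Q̄) = (998/-29.97)(74.02/2975.0).

-0.83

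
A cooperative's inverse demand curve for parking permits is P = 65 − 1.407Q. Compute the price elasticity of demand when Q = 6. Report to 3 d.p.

-6.700

At Q = 6, P = 65 − 1.407(6) = 56.56.
dP/dQ = −1.407, so dQ/dP = 1/(−1.407) = -0.711.
ε = (dQ/dP)(P/Q) = (-0.711)(56.56/6).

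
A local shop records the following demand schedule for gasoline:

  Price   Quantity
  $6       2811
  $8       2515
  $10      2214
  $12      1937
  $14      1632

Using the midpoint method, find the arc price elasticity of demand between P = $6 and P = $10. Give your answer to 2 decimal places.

-0.48

At P = 6, Q = 2811; at P = 10, Q = 2214.
ΔQ = -597, ΔP = 4. Midpoints: P̄ = 8.00, Q̄ = 2512.5.
ε = (ΔQ/ΔP)(P̄/Q̄) = (-597/4)(8.00/2512.5).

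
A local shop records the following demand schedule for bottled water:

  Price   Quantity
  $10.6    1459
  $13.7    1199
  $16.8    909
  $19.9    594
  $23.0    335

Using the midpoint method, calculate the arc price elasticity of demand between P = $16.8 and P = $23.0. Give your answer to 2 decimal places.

-2.96

At P = 16.8, Q = 909; at P = 23.0, Q = 335.
ΔQ = -574, ΔP = 6.2. Midpoints: P̄ = 19.90, Q̄ = 622.0.
ε = (ΔQ/ΔP)(P̄/Q̄) = (-574/6.2)(19.90/622.0).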